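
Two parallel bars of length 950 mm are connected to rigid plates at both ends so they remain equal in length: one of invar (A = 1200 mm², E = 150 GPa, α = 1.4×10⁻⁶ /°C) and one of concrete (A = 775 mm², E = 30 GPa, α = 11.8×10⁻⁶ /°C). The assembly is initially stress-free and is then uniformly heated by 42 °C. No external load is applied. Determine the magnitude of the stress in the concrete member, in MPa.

Equilibrium of a rigid end plate with no external load gives equal and opposite internal forces ±P in the two members. Since α_{concrete} > α_{invar}, heating drives the concrete into compression and the invar into tension.
Equating the net (thermal + elastic) strains gives |α₁ − α₂|·ΔT = P·[1/(A₁E₁) + 1/(A₂E₂)].
|α₁ − α₂|·ΔT = 10.4×10⁻⁶ × 42 = 0.0004368.
1/(A₁E₁) + 1/(A₂E₂) = 1/(1200×150×10³) + 1/(775×30×10³) = 4.857×10⁻⁸ N⁻¹.
So P = 0.0004368 / 4.857×10⁻⁸ = 8.994 kN.
σ_{concrete} = P/A₂ = 8994/775 = 11.61 MPa, compressive.

σ ≈ 11.6 MPa (compressive)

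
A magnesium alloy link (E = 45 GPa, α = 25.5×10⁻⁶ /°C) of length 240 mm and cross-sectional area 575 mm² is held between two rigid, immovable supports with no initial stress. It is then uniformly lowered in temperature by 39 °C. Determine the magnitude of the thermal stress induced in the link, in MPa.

With length fixed, the mechanical strain must cancel the thermal strain αΔT = 25.5×10⁻⁶ × 39 = 994.5×10⁻⁶.
σ = EαΔT = 45×10³ × 25.5×10⁻⁶ × 39 = 44.75 MPa (tensile; the link is trying to contract).

σ ≈ 44.8 MPa (tensile)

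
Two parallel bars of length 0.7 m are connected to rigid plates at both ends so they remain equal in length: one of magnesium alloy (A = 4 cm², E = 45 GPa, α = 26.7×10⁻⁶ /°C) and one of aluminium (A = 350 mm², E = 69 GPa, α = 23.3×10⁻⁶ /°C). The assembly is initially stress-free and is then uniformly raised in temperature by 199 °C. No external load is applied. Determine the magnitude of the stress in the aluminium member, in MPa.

The magnesium alloy has the larger α, so on heating it would change length more than the aluminium if both were free. The rigid plates force a common final length, so the magnesium alloy is put into compression and the aluminium into tension, with equal and opposite forces P (no external load).
Setting the final lengths equal and cancelling L: (α₁ − α₂)ΔT = P/(A₁E₁) + P/(A₂E₂).
|α₁ − α₂|·ΔT = 3.4×10⁻⁶ × 199 = 0.0006766.
1/(A₁E₁) + 1/(A₂E₂) = 1/(400×45×10³) + 1/(350×69×10³) = 9.696×10⁻⁸ N⁻¹.
So P = 0.0006766 / 9.696×10⁻⁸ = 6.978 kN.
σ_{aluminium} = P/A₂ = 6978/350 = 19.94 MPa, tensile.

σ ≈ 19.9 MPa (tensile)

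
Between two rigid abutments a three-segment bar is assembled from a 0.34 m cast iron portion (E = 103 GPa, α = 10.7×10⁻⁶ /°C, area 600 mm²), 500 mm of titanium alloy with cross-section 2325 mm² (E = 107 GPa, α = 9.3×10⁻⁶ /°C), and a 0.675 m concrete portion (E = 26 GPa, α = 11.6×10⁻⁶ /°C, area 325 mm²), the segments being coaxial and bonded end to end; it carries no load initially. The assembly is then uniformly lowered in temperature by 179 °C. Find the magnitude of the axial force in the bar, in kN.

P ≈ 33 kN (tensile)

With the walls removed the bar would change length by δ_free = Σ αᵢΔT Lᵢ = 10.7×10⁻⁶×179×340 + 9.3×10⁻⁶×179×500 + 11.6×10⁻⁶×179×675 = 2.885 mm.
The rigid supports impose zero overall length change; the single axial force P common to all segments must satisfy P Σ Lᵢ/(AᵢEᵢ) = δ_free.
Σ Lᵢ/(AᵢEᵢ) = 340/(600×103×10³) + 500/(2325×107×10³) + 675/(325×26×10³) = 8.739×10⁻⁵ mm/N.
So P = 2.885 / 8.739×10⁻⁵ = 33.01 kN, tensile.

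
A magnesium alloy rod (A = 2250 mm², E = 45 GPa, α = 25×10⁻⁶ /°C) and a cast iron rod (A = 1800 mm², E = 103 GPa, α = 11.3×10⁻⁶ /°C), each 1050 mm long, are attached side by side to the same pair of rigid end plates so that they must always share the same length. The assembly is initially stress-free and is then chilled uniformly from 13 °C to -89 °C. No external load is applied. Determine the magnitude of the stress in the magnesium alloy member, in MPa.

σ ≈ 40.7 MPa (tensile)

Both members must finish at the same length. With the larger α, the magnesium alloy tends to over-contract; the plates restrain it, putting the magnesium alloy in tension and the cast iron in compression. With no external load the two internal forces are equal and opposite, magnitude P.
Equating the net (thermal + elastic) strains gives |α₁ − α₂|·ΔT = P·[1/(A₁E₁) + 1/(A₂E₂)].
|α₁ − α₂|·ΔT = 13.7×10⁻⁶ × 102 = 0.001397.
1/(A₁E₁) + 1/(A₂E₂) = 1/(2250×45×10³) + 1/(1800×103×10³) = 1.527×10⁻⁸ N⁻¹.
P = 0.001397 / 1.527×10⁻⁸ = 91510 N = 91.51 kN.
σ_{magnesium alloy} = P/A₁ = 91510/2250 = 40.67 MPa, tensile.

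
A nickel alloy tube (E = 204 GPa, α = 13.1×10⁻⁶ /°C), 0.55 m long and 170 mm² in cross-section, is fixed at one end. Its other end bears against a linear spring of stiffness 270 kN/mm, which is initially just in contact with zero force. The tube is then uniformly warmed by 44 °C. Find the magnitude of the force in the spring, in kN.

P ≈ 16.2 kN

If the spring were absent the tube would lengthen by αΔT L = 13.1×10⁻⁶ × 44 × 550 = 0.317 mm.
With a force P in the spring, the elastic change of the tube is PL/(AE) and that of the spring is P/k; compatibility requires their sum to equal δ_free.
P [ L/(AE) + 1/k ] = δ_free → P [ 550/(170×204×10³) + 1/(270×10³) ] = 0.317.
P = 0.317 / 1.956×10⁻⁵ = 16210 N.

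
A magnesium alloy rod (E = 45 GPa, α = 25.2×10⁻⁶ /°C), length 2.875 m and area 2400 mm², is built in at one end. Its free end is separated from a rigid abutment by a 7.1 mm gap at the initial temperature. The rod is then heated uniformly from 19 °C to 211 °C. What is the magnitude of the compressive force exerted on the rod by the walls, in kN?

Unrestrained expansion: δ_free = αΔT L = 25.2×10⁻⁶ × 192 × 2875 = 13.91 mm.
After closing the 7.1 mm clearance, 13.91 − 7.1 = 6.81 mm of expansion remains to be suppressed by the wall.
That suppressed elongation corresponds to σ = E·Δ/L = 45×10³ × 6.81/2875 = 106.6 MPa.
P = σA = 106.6 × 2400 = 255.8 kN.

P ≈ 256 kN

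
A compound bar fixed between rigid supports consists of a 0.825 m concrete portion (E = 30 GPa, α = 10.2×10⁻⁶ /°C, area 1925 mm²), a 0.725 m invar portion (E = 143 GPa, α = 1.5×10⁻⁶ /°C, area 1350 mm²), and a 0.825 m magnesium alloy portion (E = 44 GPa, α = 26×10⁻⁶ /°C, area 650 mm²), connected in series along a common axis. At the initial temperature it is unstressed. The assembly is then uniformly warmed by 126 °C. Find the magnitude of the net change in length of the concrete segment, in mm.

|ΔL| ≈ 0.128 mm

If the supports were absent, the total length change would be Σ αᵢΔT Lᵢ = 10.2×10⁻⁶×126×825 + 1.5×10⁻⁶×126×725 + 26×10⁻⁶×126×825 = 3.9 mm.
Since the ends are fixed, an axial force P builds up, equal in every segment, with P · Σ Lᵢ/(AᵢEᵢ) = δ_free.
Σ Lᵢ/(AᵢEᵢ) = 825/(1925×30×10³) + 725/(1350×143×10³) + 825/(650×44×10³) = 4.689×10⁻⁵ mm/N.
Hence P = δ_free / Σ(L/AE) = 3.9/4.689×10⁻⁵ = 83.18 kN (compressive).
For the concrete segment, free thermal change = 10.2×10⁻⁶×126×825 = 1.06 mm and elastic change from P = 83180×825/(1925×30×10³) = 1.188 mm; these oppose, so the net change is 0.128 mm (segment shortens).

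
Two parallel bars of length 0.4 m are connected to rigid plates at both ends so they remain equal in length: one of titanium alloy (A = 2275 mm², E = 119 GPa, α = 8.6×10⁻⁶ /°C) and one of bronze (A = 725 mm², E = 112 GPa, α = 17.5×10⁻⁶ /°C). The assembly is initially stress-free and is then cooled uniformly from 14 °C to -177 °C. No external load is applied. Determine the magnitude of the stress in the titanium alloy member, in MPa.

σ ≈ 46.7 MPa (compressive)

Equilibrium of a rigid end plate with no external load gives equal and opposite internal forces ±P in the two members. Since α_{bronze} > α_{titanium alloy}, cooling drives the bronze into tension and the titanium alloy into compression.
Equating the net (thermal + elastic) strains gives |α₁ − α₂|·ΔT = P·[1/(A₁E₁) + 1/(A₂E₂)].
|α₁ − α₂|·ΔT = 8.9×10⁻⁶ × 191 = 0.0017.
1/(A₁E₁) + 1/(A₂E₂) = 1/(2275×119×10³) + 1/(725×112×10³) = 1.601×10⁻⁸ N⁻¹.
P = 0.0017 / 1.601×10⁻⁸ = 106200 N = 106.2 kN.
σ_{titanium alloy} = P/A₁ = 106200/2275 = 46.67 MPa, compressive.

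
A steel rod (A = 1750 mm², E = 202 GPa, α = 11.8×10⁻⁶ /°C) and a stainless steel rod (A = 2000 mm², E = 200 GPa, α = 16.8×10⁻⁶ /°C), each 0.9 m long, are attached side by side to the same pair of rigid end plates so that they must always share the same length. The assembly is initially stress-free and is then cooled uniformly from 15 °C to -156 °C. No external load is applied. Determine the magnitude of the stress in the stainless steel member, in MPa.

σ ≈ 80.2 MPa (tensile)

The stainless steel has the larger α, so on cooling it would change length more than the steel if both were free. The rigid plates force a common final length, so the stainless steel is put into tension and the steel into compression, with equal and opposite forces P (no external load).
Compatibility of the two members (thermal + elastic change equal): (α₁ − α₂)ΔT = P·[1/(A₁E₁) + 1/(A₂E₂)].
|α₁ − α₂|·ΔT = 5×10⁻⁶ × 171 = 0.000855.
1/(A₁E₁) + 1/(A₂E₂) = 1/(1750×202×10³) + 1/(2000×200×10³) = 5.329×10⁻⁹ N⁻¹.
P = 0.000855 / 5.329×10⁻⁹ = 160400 N = 160.4 kN.
σ_{stainless steel} = P/A₂ = 160400/2000 = 80.22 MPa, tensile.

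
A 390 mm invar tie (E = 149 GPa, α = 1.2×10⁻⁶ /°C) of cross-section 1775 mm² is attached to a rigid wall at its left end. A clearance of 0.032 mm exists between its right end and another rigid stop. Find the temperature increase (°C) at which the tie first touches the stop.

ΔT ≈ 68.4 °C

Contact occurs when the free expansion equals the gap: αΔT L = 0.032 mm.
ΔT = 0.032 / (1.2×10⁻⁶ × 390) = 68.38 °C.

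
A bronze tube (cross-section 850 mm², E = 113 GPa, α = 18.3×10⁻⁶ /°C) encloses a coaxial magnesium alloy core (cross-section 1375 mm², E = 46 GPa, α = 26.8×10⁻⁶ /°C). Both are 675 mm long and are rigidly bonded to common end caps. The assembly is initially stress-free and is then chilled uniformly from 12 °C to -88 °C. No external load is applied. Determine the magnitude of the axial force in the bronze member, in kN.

P ≈ 32.4 kN (compressive in the bronze)

Equilibrium of a rigid end plate with no external load gives equal and opposite internal forces ±P in the two members. Since α_{magnesium alloy} > α_{bronze}, cooling drives the magnesium alloy into tension and the bronze into compression.
Equating the net (thermal + elastic) strains gives |α₁ − α₂|·ΔT = P·[1/(A₁E₁) + 1/(A₂E₂)].
|α₁ − α₂|·ΔT = 8.5×10⁻⁶ × 100 = 0.00085.
1/(A₁E₁) + 1/(A₂E₂) = 1/(850×113×10³) + 1/(1375×46×10³) = 2.622×10⁻⁸ N⁻¹.
P = 0.00085 / 2.622×10⁻⁸ = 32420 N = 32.42 kN.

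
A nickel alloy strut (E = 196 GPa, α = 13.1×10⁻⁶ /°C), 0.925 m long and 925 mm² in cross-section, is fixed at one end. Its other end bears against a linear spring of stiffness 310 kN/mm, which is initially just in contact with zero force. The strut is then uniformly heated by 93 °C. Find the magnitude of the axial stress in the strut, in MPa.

σ ≈ 146 MPa (compressive)

Free thermal expansion: δ_free = αΔT L = 13.1×10⁻⁶ × 93 × 925 = 1.127 mm.
Let P be the compressive force at the spring. The strut shortens elastically by PL/(AE) and the spring compresses by P/k; together these equal δ_free.
P [ L/(AE) + 1/k ] = δ_free → P [ 925/(925×196×10³) + 1/(310×10³) ] = 1.127.
P = 1.127 / 8.328×10⁻⁶ = 135300 N.
σ = P/A = 135300/925 = 146.3 MPa.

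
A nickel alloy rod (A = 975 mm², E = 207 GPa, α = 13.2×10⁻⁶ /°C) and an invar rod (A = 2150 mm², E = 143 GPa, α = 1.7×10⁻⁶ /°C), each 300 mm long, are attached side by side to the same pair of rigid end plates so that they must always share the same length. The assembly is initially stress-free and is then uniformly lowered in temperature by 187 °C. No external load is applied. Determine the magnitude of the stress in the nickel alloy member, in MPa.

σ ≈ 269 MPa (tensile)

The nickel alloy has the larger α, so on cooling it would change length more than the invar if both were free. The rigid plates force a common final length, so the nickel alloy is put into tension and the invar into compression, with equal and opposite forces P (no external load).
Compatibility of the two members (thermal + elastic change equal): (α₁ − α₂)ΔT = P·[1/(A₁E₁) + 1/(A₂E₂)].
|α₁ − α₂|·ΔT = 11.5×10⁻⁶ × 187 = 0.002151.
1/(A₁E₁) + 1/(A₂E₂) = 1/(975×207×10³) + 1/(2150×143×10³) = 8.207×10⁻⁹ N⁻¹.
So P = 0.002151 / 8.207×10⁻⁹ = 262 kN.
σ_{nickel alloy} = P/A₁ = 262000/975 = 268.7 MPa, tensile.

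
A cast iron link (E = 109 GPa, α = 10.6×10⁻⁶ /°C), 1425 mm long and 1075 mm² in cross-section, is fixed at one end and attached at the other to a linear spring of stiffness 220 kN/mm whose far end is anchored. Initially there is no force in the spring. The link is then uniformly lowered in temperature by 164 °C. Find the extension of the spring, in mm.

δ ≈ 0.674 mm

Free thermal contraction: δ_free = αΔT L = 10.6×10⁻⁶ × 164 × 1425 = 2.477 mm.
With a force P in the spring, the elastic change of the link is PL/(AE) and that of the spring is P/k; compatibility requires their sum to equal δ_free.
P [ L/(AE) + 1/k ] = δ_free → P [ 1425/(1075×109×10³) + 1/(220×10³) ] = 2.477.
P = 2.477 / 1.671×10⁻⁵ = 148300 N.
Spring extension = P/k = 148300/(220×10³) = 0.674 mm.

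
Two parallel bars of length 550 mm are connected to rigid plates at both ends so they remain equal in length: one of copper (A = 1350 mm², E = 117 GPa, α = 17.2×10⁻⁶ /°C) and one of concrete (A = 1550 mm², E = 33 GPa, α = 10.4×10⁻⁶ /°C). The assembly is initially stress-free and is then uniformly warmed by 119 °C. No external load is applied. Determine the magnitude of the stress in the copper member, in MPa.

σ ≈ 23.2 MPa (compressive)

Both members must finish at the same length. With the larger α, the copper tends to over-expand; the plates restrain it, putting the copper in compression and the concrete in tension. With no external load the two internal forces are equal and opposite, magnitude P.
Equating the net (thermal + elastic) strains gives |α₁ − α₂|·ΔT = P·[1/(A₁E₁) + 1/(A₂E₂)].
|α₁ − α₂|·ΔT = 6.8×10⁻⁶ × 119 = 0.0008092.
1/(A₁E₁) + 1/(A₂E₂) = 1/(1350×117×10³) + 1/(1550×33×10³) = 2.588×10⁻⁸ N⁻¹.
So P = 0.0008092 / 2.588×10⁻⁸ = 31.27 kN.
σ_{copper} = P/A₁ = 31270/1350 = 23.16 MPa, compressive.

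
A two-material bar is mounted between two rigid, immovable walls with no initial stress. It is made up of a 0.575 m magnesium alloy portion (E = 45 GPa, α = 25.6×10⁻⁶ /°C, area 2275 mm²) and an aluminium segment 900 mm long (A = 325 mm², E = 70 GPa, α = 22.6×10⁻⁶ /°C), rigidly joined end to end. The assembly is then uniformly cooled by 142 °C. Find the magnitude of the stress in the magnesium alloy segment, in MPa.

σ ≈ 48.4 MPa (tensile)

If the supports were absent, the total length change would be Σ αᵢΔT Lᵢ = 25.6×10⁻⁶×142×575 + 22.6×10⁻⁶×142×900 = 4.979 mm.
Since the ends are fixed, an axial force P builds up, equal in every segment, with P · Σ Lᵢ/(AᵢEᵢ) = δ_free.
The series flexibility is Σ Lᵢ/(AᵢEᵢ) = 575/(2275×45×10³) + 900/(325×70×10³) = 4.518×10⁻⁵ mm/N.
Hence P = δ_free / Σ(L/AE) = 4.979/4.518×10⁻⁵ = 110.2 kN (tensile).
σ_{magnesium alloy} = P / A = 110200 / 2275 = 48.44 MPa.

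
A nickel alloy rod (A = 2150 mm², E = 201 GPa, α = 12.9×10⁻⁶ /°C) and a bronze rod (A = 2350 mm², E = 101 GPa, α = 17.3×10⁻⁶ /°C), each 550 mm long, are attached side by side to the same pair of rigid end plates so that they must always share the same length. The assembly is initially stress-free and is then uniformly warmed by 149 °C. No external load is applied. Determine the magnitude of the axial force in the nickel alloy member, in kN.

The bronze has the larger α, so on heating it would change length more than the nickel alloy if both were free. The rigid plates force a common final length, so the bronze is put into compression and the nickel alloy into tension, with equal and opposite forces P (no external load).
Equating the net (thermal + elastic) strains gives |α₁ − α₂|·ΔT = P·[1/(A₁E₁) + 1/(A₂E₂)].
|α₁ − α₂|·ΔT = 4.4×10⁻⁶ × 149 = 0.0006556.
1/(A₁E₁) + 1/(A₂E₂) = 1/(2150×201×10³) + 1/(2350×101×10³) = 6.527×10⁻⁹ N⁻¹.
So P = 0.0006556 / 6.527×10⁻⁹ = 100.4 kN.

P ≈ 100 kN (tensile in the nickel alloy)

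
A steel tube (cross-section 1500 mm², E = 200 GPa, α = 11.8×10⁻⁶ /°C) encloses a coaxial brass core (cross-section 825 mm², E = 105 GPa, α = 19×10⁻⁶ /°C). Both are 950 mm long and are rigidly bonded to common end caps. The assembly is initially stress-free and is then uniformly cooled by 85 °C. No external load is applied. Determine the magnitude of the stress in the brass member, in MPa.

σ ≈ 49.9 MPa (tensile)

Equilibrium of a rigid end plate with no external load gives equal and opposite internal forces ±P in the two members. Since α_{brass} > α_{steel}, cooling drives the brass into tension and the steel into compression.
Compatibility of the two members (thermal + elastic change equal): (α₁ − α₂)ΔT = P·[1/(A₁E₁) + 1/(A₂E₂)].
|α₁ − α₂|·ΔT = 7.2×10⁻⁶ × 85 = 0.000612.
1/(A₁E₁) + 1/(A₂E₂) = 1/(1500×200×10³) + 1/(825×105×10³) = 1.488×10⁻⁸ N⁻¹.
So P = 0.000612 / 1.488×10⁻⁸ = 41.14 kN.
σ_{brass} = P/A₂ = 41140/825 = 49.86 MPa, tensile.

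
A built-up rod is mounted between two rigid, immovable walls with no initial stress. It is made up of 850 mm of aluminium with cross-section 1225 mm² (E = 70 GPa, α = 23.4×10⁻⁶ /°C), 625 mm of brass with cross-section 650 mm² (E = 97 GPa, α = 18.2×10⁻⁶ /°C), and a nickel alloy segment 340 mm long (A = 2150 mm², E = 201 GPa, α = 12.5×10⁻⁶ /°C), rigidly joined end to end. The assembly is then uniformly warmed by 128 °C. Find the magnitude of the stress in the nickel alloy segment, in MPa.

σ ≈ 103 MPa (compressive)

Free thermal expansion of the whole bar: Σ αᵢΔT Lᵢ = 23.4×10⁻⁶×128×850 + 18.2×10⁻⁶×128×625 + 12.5×10⁻⁶×128×340 = 4.546 mm.
Since the ends are fixed, an axial force P builds up, equal in every segment, with P · Σ Lᵢ/(AᵢEᵢ) = δ_free.
Σ Lᵢ/(AᵢEᵢ) = 850/(1225×70×10³) + 625/(650×97×10³) + 340/(2150×201×10³) = 2.061×10⁻⁵ mm/N.
So P = 4.546 / 2.061×10⁻⁵ = 220.5 kN, compressive.
σ_{nickel alloy} = P / A = 220500 / 2150 = 102.6 MPa.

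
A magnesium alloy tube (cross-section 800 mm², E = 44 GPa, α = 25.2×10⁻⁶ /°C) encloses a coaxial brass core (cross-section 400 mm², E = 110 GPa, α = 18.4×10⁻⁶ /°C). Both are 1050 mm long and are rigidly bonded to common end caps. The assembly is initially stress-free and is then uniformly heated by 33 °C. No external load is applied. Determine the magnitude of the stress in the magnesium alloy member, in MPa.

σ ≈ 5.49 MPa (compressive)

Both members must finish at the same length. With the larger α, the magnesium alloy tends to over-expand; the plates restrain it, putting the magnesium alloy in compression and the brass in tension. With no external load the two internal forces are equal and opposite, magnitude P.
Equating the net (thermal + elastic) strains gives |α₁ − α₂|·ΔT = P·[1/(A₁E₁) + 1/(A₂E₂)].
|α₁ − α₂|·ΔT = 6.8×10⁻⁶ × 33 = 0.0002244.
1/(A₁E₁) + 1/(A₂E₂) = 1/(800×44×10³) + 1/(400×110×10³) = 5.114×10⁻⁸ N⁻¹.
P = 0.0002244 / 5.114×10⁻⁸ = 4388 N = 4.388 kN.
σ_{magnesium alloy} = P/A₁ = 4388/800 = 5.485 MPa, compressive.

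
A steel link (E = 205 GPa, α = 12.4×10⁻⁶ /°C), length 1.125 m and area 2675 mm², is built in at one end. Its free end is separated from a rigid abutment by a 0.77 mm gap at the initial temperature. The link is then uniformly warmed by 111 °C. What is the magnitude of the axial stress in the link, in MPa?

If the wall were absent the link would grow by αΔT L = 12.4×10⁻⁶ × 111 × 1125 = 1.548 mm.
This exceeds the 0.77 mm gap, so the wall pushes back. The portion of expansion that must be recovered elastically is δ_free − gap = 1.548 − 0.77 = 0.7785 mm.
So σ = E(δ_free − g)/L = 205×10³ × 0.7785/1125 = 141.9 MPa.

σ ≈ 142 MPa (compressive)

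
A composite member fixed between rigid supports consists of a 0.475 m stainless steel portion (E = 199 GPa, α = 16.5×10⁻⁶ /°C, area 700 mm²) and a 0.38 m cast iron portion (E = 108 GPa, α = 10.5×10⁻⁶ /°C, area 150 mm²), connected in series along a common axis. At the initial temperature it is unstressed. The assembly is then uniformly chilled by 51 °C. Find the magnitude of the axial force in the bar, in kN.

P ≈ 22.5 kN (tensile)

Free thermal contraction of the whole bar: Σ αᵢΔT Lᵢ = 16.5×10⁻⁶×51×475 + 10.5×10⁻⁶×51×380 = 0.6032 mm.
The rigid supports impose zero overall length change; the single axial force P common to all segments must satisfy P Σ Lᵢ/(AᵢEᵢ) = δ_free.
The series flexibility is Σ Lᵢ/(AᵢEᵢ) = 475/(700×199×10³) + 380/(150×108×10³) = 2.687×10⁻⁵ mm/N.
So P = 0.6032 / 2.687×10⁻⁵ = 22.45 kN, tensile.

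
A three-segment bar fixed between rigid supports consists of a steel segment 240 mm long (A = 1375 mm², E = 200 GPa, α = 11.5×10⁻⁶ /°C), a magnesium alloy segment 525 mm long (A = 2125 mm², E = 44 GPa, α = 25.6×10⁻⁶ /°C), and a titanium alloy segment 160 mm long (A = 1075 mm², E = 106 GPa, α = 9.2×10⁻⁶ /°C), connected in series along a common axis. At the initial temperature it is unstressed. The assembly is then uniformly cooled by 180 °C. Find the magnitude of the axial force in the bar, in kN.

P ≈ 403 kN (tensile)

Free thermal contraction of the whole bar: Σ αᵢΔT Lᵢ = 11.5×10⁻⁶×180×240 + 25.6×10⁻⁶×180×525 + 9.2×10⁻⁶×180×160 = 3.181 mm.
Since the ends are fixed, an axial force P builds up, equal in every segment, with P · Σ Lᵢ/(AᵢEᵢ) = δ_free.
Σ Lᵢ/(AᵢEᵢ) = 240/(1375×200×10³) + 525/(2125×44×10³) + 160/(1075×106×10³) = 7.892×10⁻⁶ mm/N.
Hence P = δ_free / Σ(L/AE) = 3.181/7.892×10⁻⁶ = 403.1 kN (tensile).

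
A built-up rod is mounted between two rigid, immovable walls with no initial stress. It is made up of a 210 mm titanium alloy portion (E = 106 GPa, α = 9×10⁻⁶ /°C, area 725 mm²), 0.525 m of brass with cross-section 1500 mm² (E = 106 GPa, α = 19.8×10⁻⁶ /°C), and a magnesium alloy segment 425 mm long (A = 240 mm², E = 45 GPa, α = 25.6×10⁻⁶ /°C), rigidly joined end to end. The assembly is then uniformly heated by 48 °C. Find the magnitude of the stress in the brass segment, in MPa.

σ ≈ 16.3 MPa (compressive)

If the supports were absent, the total length change would be Σ αᵢΔT Lᵢ = 9×10⁻⁶×48×210 + 19.8×10⁻⁶×48×525 + 25.6×10⁻⁶×48×425 = 1.112 mm.
The rigid supports impose zero overall length change; the single axial force P common to all segments must satisfy P Σ Lᵢ/(AᵢEᵢ) = δ_free.
The series flexibility is Σ Lᵢ/(AᵢEᵢ) = 210/(725×106×10³) + 525/(1500×106×10³) + 425/(240×45×10³) = 4.539×10⁻⁵ mm/N.
Hence P = δ_free / Σ(L/AE) = 1.112/4.539×10⁻⁵ = 24.5 kN (compressive).
σ_{brass} = P / A = 24500 / 1500 = 16.33 MPa.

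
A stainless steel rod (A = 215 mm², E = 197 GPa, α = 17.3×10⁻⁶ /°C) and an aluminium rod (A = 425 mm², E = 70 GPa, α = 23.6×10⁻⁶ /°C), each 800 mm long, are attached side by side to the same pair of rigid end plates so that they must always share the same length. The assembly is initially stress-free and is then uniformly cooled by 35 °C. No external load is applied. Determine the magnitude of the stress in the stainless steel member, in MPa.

σ ≈ 17.9 MPa (compressive)

The aluminium has the larger α, so on cooling it would change length more than the stainless steel if both were free. The rigid plates force a common final length, so the aluminium is put into tension and the stainless steel into compression, with equal and opposite forces P (no external load).
Setting the final lengths equal and cancelling L: (α₁ − α₂)ΔT = P/(A₁E₁) + P/(A₂E₂).
|α₁ − α₂|·ΔT = 6.3×10⁻⁶ × 35 = 0.0002205.
1/(A₁E₁) + 1/(A₂E₂) = 1/(215×197×10³) + 1/(425×70×10³) = 5.722×10⁻⁸ N⁻¹.
P = 0.0002205 / 5.722×10⁻⁸ = 3853 N = 3.853 kN.
σ_{stainless steel} = P/A₁ = 3853/215 = 17.92 MPa, compressive.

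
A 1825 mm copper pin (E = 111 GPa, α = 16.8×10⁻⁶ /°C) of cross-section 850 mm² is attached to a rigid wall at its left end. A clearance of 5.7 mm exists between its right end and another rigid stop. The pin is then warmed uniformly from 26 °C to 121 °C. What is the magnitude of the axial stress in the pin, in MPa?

σ ≈ 0 MPa

Free thermal elongation = αΔT L = 16.8×10⁻⁶ × 95 × 1825 = 2.913 mm.
Since δ_free = 2.91 mm is less than the 5.7 mm gap, the pin never touches the wall. No axial force develops.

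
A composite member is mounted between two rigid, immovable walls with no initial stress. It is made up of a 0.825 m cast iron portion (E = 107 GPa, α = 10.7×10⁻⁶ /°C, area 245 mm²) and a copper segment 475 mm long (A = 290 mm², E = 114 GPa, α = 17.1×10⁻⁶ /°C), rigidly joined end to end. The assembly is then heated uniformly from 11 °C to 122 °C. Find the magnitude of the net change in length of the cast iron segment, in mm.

|ΔL| ≈ 0.312 mm

If the supports were absent, the total length change would be Σ αᵢΔT Lᵢ = 10.7×10⁻⁶×111×825 + 17.1×10⁻⁶×111×475 = 1.881 mm.
The walls prevent any net length change, so an axial force P (same in every segment) develops. Compatibility: P · Σ Lᵢ/(AᵢEᵢ) = δ_free.
The series flexibility is Σ Lᵢ/(AᵢEᵢ) = 825/(245×107×10³) + 475/(290×114×10³) = 4.584×10⁻⁵ mm/N.
Hence P = δ_free / Σ(L/AE) = 1.881/4.584×10⁻⁵ = 41.05 kN (compressive).
For the cast iron segment, free thermal change = 10.7×10⁻⁶×111×825 = 0.9799 mm and elastic change from P = 41050×825/(245×107×10³) = 1.292 mm; these oppose, so the net change is 0.312 mm (segment shortens).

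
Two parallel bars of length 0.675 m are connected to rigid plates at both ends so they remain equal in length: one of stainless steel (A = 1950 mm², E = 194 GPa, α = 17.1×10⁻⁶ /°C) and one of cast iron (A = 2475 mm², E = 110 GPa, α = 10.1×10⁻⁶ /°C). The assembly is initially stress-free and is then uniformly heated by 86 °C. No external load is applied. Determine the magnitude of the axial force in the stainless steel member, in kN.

P ≈ 95.3 kN (compressive in the stainless steel)

Equilibrium of a rigid end plate with no external load gives equal and opposite internal forces ±P in the two members. Since α_{stainless steel} > α_{cast iron}, heating drives the stainless steel into compression and the cast iron into tension.
Compatibility of the two members (thermal + elastic change equal): (α₁ − α₂)ΔT = P·[1/(A₁E₁) + 1/(A₂E₂)].
|α₁ − α₂|·ΔT = 7×10⁻⁶ × 86 = 0.000602.
1/(A₁E₁) + 1/(A₂E₂) = 1/(1950×194×10³) + 1/(2475×110×10³) = 6.316×10⁻⁹ N⁻¹.
P = 0.000602 / 6.316×10⁻⁹ = 95310 N = 95.31 kN.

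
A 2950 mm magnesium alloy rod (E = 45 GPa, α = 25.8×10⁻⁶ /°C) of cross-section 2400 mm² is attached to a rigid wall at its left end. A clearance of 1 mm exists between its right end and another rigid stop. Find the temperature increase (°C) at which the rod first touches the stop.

Contact occurs when the free expansion equals the gap: αΔT L = 1 mm.
So ΔT = g/(αL) = 1/(25.8×10⁻⁶ × 2950) = 13.14 °C.

ΔT ≈ 13.1 °C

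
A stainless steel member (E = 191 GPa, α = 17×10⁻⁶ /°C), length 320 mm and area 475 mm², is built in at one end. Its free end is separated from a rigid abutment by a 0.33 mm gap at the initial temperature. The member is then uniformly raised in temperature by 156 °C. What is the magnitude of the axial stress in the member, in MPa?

σ ≈ 310 MPa (compressive)

If the wall were absent the member would grow by αΔT L = 17×10⁻⁶ × 156 × 320 = 0.8486 mm.
The gap closes (δ_free > 0.33 mm) and the wall then resists a further 0.8486 − 0.33 = 0.5186 mm of expansion.
Compatibility: PL/(AE) = 0.5186 mm, so σ = P/A = E × (0.5186/320) = 309.6 MPa.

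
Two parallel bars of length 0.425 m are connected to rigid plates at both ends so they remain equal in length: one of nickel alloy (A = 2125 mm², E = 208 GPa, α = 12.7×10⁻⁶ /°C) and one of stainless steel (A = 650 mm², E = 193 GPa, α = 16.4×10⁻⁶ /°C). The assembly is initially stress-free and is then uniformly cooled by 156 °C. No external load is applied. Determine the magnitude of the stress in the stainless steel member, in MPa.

The stainless steel has the larger α, so on cooling it would change length more than the nickel alloy if both were free. The rigid plates force a common final length, so the stainless steel is put into tension and the nickel alloy into compression, with equal and opposite forces P (no external load).
Compatibility of the two members (thermal + elastic change equal): (α₁ − α₂)ΔT = P·[1/(A₁E₁) + 1/(A₂E₂)].
|α₁ − α₂|·ΔT = 3.7×10⁻⁶ × 156 = 0.0005772.
1/(A₁E₁) + 1/(A₂E₂) = 1/(2125×208×10³) + 1/(650×193×10³) = 1.023×10⁻⁸ N⁻¹.
P = 0.0005772 / 1.023×10⁻⁸ = 56400 N = 56.4 kN.
σ_{stainless steel} = P/A₂ = 56400/650 = 86.77 MPa, tensile.

σ ≈ 86.8 MPa (tensile)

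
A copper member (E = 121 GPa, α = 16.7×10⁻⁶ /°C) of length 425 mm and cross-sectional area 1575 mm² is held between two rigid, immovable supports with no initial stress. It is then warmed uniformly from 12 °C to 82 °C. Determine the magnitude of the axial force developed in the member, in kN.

P ≈ 223 kN (compressive)

Full restraint means ε = 0, so the stress is σ = EαΔT = 121×10³ × 16.7×10⁻⁶ × 70 = 141.4 MPa.
Axial force P = σA = 141.4 × 1575 = 222800 N = 222.8 kN, compressive.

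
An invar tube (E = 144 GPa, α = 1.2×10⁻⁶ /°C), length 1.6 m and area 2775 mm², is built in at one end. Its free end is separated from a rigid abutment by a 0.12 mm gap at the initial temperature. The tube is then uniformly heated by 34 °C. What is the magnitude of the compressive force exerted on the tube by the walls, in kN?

Unrestrained expansion: δ_free = αΔT L = 1.2×10⁻⁶ × 34 × 1600 = 0.06528 mm.
This is smaller than the 0.12 mm clearance, so the tube expands freely without reaching the stop — the stress is zero.

P ≈ 0 kN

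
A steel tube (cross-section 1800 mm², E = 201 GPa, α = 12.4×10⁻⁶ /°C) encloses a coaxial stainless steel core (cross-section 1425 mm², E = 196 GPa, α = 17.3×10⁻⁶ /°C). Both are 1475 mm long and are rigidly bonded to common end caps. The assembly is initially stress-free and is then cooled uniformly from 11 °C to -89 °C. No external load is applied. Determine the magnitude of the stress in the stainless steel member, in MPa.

σ ≈ 54.2 MPa (tensile)

Both members must finish at the same length. With the larger α, the stainless steel tends to over-contract; the plates restrain it, putting the stainless steel in tension and the steel in compression. With no external load the two internal forces are equal and opposite, magnitude P.
Setting the final lengths equal and cancelling L: (α₁ − α₂)ΔT = P/(A₁E₁) + P/(A₂E₂).
|α₁ − α₂|·ΔT = 4.9×10⁻⁶ × 100 = 0.00049.
1/(A₁E₁) + 1/(A₂E₂) = 1/(1800×201×10³) + 1/(1425×196×10³) = 6.344×10⁻⁹ N⁻¹.
So P = 0.00049 / 6.344×10⁻⁹ = 77.23 kN.
σ_{stainless steel} = P/A₂ = 77230/1425 = 54.2 MPa, tensile.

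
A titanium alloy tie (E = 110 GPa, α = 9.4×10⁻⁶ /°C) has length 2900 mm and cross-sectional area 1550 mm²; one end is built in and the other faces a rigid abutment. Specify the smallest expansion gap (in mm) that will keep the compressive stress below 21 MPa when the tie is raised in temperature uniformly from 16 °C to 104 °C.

g ≈ 1.85 mm

With no wall the tie would lengthen by αΔT L = 9.4×10⁻⁶ × 88 × 2900 = 2.399 mm.
A stress of 21 MPa corresponds to the wall pushing the tie back by σL/E = 21×2900/(110×10³) = 0.5536 mm.
The gap must absorb the remainder: g_min = 2.399 − 0.5536 = 1.845 mm.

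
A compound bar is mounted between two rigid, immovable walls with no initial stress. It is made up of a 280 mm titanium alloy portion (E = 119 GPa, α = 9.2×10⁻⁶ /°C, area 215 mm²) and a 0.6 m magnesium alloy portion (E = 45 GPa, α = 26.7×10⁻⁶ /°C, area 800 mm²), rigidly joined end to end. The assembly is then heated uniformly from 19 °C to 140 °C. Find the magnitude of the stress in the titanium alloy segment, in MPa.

If the supports were absent, the total length change would be Σ αᵢΔT Lᵢ = 9.2×10⁻⁶×121×280 + 26.7×10⁻⁶×121×600 = 2.25 mm.
The walls prevent any net length change, so an axial force P (same in every segment) develops. Compatibility: P · Σ Lᵢ/(AᵢEᵢ) = δ_free.
The series flexibility is Σ Lᵢ/(AᵢEᵢ) = 280/(215×119×10³) + 600/(800×45×10³) = 2.761×10⁻⁵ mm/N.
Hence P = δ_free / Σ(L/AE) = 2.25/2.761×10⁻⁵ = 81.49 kN (compressive).
σ_{titanium alloy} = P / A = 81490 / 215 = 379 MPa.

σ ≈ 379 MPa (compressive)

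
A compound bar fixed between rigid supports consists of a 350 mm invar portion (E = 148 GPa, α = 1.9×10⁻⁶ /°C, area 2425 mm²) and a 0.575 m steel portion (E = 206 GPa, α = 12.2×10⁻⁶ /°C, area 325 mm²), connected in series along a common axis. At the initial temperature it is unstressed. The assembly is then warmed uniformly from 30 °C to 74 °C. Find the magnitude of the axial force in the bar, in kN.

If the supports were absent, the total length change would be Σ αᵢΔT Lᵢ = 1.9×10⁻⁶×44×350 + 12.2×10⁻⁶×44×575 = 0.3379 mm.
Since the ends are fixed, an axial force P builds up, equal in every segment, with P · Σ Lᵢ/(AᵢEᵢ) = δ_free.
The series flexibility is Σ Lᵢ/(AᵢEᵢ) = 350/(2425×148×10³) + 575/(325×206×10³) = 9.564×10⁻⁶ mm/N.
P = 0.3379 / 9.564×10⁻⁶ = 35330 N = 35.33 kN, compressive.

P ≈ 35.3 kN (compressive)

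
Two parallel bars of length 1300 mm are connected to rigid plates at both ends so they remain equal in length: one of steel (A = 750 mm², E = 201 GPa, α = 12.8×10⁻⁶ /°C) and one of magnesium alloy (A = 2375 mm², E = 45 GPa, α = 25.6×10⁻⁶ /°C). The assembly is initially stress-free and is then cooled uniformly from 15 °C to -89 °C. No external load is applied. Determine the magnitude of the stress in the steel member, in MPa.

σ ≈ 111 MPa (compressive)

The magnesium alloy has the larger α, so on cooling it would change length more than the steel if both were free. The rigid plates force a common final length, so the magnesium alloy is put into tension and the steel into compression, with equal and opposite forces P (no external load).
Setting the final lengths equal and cancelling L: (α₁ − α₂)ΔT = P/(A₁E₁) + P/(A₂E₂).
|α₁ − α₂|·ΔT = 12.8×10⁻⁶ × 104 = 0.001331.
1/(A₁E₁) + 1/(A₂E₂) = 1/(750×201×10³) + 1/(2375×45×10³) = 1.599×10⁻⁸ N⁻¹.
So P = 0.001331 / 1.599×10⁻⁸ = 83.25 kN.
σ_{steel} = P/A₁ = 83250/750 = 111 MPa, compressive.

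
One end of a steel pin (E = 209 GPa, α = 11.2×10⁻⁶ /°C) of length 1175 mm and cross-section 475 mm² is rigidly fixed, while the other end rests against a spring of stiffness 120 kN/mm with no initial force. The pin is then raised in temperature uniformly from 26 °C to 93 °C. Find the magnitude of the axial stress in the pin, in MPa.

σ ≈ 92 MPa (compressive)

If the spring were absent the pin would lengthen by αΔT L = 11.2×10⁻⁶ × 67 × 1175 = 0.8817 mm.
Let P be the compressive force at the spring. The pin shortens elastically by PL/(AE) and the spring compresses by P/k; together these equal δ_free.
P [ L/(AE) + 1/k ] = δ_free → P [ 1175/(475×209×10³) + 1/(120×10³) ] = 0.8817.
P = 0.8817 / 2.017×10⁻⁵ = 43720 N.
σ = P/A = 43720/475 = 92.03 MPa.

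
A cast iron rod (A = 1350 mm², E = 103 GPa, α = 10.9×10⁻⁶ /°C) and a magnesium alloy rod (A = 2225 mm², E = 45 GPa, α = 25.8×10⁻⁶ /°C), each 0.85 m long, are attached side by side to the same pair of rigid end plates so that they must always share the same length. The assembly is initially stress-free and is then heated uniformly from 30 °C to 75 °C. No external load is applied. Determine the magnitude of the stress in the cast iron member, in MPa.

σ ≈ 28.9 MPa (tensile)

Equilibrium of a rigid end plate with no external load gives equal and opposite internal forces ±P in the two members. Since α_{magnesium alloy} > α_{cast iron}, heating drives the magnesium alloy into compression and the cast iron into tension.
Equating the net (thermal + elastic) strains gives |α₁ − α₂|·ΔT = P·[1/(A₁E₁) + 1/(A₂E₂)].
|α₁ − α₂|·ΔT = 14.9×10⁻⁶ × 45 = 0.0006705.
1/(A₁E₁) + 1/(A₂E₂) = 1/(1350×103×10³) + 1/(2225×45×10³) = 1.718×10⁻⁸ N⁻¹.
P = 0.0006705 / 1.718×10⁻⁸ = 39030 N = 39.03 kN.
σ_{cast iron} = P/A₁ = 39030/1350 = 28.91 MPa, tensile.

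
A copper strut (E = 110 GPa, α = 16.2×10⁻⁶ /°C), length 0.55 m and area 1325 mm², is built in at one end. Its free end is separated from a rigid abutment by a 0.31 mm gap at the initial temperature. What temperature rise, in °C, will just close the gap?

Contact occurs when the free expansion equals the gap: αΔT L = 0.31 mm.
ΔT = 0.31 / (16.2×10⁻⁶ × 550) = 34.79 °C.

ΔT ≈ 34.8 °C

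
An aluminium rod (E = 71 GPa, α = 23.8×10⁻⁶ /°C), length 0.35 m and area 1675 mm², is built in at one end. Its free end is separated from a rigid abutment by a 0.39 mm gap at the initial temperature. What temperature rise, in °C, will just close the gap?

ΔT ≈ 46.8 °C

The gap closes when αΔT L = 0.39 mm, since the rod is still unstressed at that instant.
So ΔT = g/(αL) = 0.39/(23.8×10⁻⁶ × 350) = 46.82 °C.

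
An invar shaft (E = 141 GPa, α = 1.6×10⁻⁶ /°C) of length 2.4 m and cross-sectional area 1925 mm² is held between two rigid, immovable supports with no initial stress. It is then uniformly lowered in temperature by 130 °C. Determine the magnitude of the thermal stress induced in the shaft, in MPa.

σ ≈ 29.3 MPa (tensile)

Because both ends are immovable the net strain is zero, and the suppressed thermal strain is αΔT = 1.6×10⁻⁶ × 130 = 208×10⁻⁶.
Hence σ = E·αΔT = 141×10³ × 208×10⁻⁶ = 29.33 MPa, tensile.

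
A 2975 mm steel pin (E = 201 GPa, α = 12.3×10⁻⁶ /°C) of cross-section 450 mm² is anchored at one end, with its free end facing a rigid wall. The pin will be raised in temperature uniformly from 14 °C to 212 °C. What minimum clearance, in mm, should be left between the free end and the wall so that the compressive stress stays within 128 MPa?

With no wall the pin would lengthen by αΔT L = 12.3×10⁻⁶ × 198 × 2975 = 7.245 mm.
At the allowable stress the elastic shortening the wall may impose is σL/E = 128 × 2975 / (201×10³) = 1.895 mm.
So the gap has to take up the difference, g_min = δ_free − σL/E = 7.245 − 1.895 = 5.351 mm.

g ≈ 5.35 mm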